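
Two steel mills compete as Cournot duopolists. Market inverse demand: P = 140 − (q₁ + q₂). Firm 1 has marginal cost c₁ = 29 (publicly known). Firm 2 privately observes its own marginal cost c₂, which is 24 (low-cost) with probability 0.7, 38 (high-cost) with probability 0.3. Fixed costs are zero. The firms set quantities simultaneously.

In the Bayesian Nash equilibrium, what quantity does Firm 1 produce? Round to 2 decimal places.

36.73

Firm 2 with cost c maximizes (140 − (q₁+q₂) − c)·q₂, giving q₂(c) = (140 − c − q₁)/2.
E[c₂] = 0.7·24 + 0.3·38 = 28.2
Firm 1's FOC against E[q₂] yields q₁ = (140 − 2·29 + E[c₂])/3 = (140 − 58 + 28.2)/3 = 36.7333.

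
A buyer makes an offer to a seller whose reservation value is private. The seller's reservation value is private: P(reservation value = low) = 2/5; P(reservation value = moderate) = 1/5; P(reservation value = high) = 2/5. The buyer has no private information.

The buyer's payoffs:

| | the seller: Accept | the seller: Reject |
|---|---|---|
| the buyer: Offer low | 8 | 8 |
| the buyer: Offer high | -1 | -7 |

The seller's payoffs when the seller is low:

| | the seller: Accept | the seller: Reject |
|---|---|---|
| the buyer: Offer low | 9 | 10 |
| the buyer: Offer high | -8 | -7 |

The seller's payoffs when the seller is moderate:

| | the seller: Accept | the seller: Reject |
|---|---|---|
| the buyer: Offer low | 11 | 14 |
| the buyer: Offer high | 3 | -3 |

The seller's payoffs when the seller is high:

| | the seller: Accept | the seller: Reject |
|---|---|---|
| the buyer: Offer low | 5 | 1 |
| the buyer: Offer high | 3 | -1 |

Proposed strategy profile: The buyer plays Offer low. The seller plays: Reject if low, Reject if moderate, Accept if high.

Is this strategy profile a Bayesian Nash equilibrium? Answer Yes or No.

Yes

The buyer plays Offer low: E[Offer low] = 2/5·(8) + 1/5·(8) + 2/5·(8) = 8; E[Offer high] = -23/5. Best-responding. ✓
The seller (reservation value low), facing Offer low: Accept gives 9, Reject gives 10. Proposed Reject is best. ✓
The seller (reservation value moderate), facing Offer low: Accept gives 11, Reject gives 14. Proposed Reject is best. ✓
The seller (reservation value high), facing Offer low: Accept gives 5, Reject gives 1. Proposed Accept is best. ✓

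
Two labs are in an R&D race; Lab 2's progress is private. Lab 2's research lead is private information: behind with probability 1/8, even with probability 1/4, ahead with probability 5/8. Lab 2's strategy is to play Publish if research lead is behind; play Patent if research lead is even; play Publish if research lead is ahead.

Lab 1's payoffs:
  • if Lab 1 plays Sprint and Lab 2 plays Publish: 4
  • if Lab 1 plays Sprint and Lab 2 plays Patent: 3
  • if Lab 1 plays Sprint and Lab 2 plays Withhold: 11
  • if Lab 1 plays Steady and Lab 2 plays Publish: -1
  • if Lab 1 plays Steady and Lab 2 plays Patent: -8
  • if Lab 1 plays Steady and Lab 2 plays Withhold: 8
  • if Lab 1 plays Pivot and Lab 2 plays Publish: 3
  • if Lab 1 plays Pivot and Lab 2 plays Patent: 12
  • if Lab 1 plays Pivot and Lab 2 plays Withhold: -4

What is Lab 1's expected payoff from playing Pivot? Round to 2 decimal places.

5.25

E[Pivot] = 1/8·3 + 1/4·12 + 5/8·3 = 3/8 + 3 + 15/8 = 21/4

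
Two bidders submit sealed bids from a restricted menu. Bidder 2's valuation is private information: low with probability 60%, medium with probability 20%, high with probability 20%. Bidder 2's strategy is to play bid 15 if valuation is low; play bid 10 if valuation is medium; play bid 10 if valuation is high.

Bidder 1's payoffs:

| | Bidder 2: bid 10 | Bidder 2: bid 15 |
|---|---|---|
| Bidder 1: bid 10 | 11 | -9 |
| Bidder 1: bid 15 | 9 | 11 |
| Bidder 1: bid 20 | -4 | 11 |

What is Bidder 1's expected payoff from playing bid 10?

Take the expectation over Bidder 2's valuation, weighting each type's action by its prior probability.
E[bid 10] = 0.6·(-9) + 0.2·11 + 0.2·11 = (-5.4) + 2.2 + 2.2 = -1

-1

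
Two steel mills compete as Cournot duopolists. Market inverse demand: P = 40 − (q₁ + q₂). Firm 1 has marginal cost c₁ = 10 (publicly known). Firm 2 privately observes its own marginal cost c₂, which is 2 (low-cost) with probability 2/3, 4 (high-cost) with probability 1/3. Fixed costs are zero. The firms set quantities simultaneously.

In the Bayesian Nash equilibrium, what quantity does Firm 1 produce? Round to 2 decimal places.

Firm 2 with cost c maximizes (40 − (q₁+q₂) − c)·q₂, giving q₂(c) = (40 − c − q₁)/2.
E[c₂] = 2/3·2 + 1/3·4 = 2.66667
Firm 1's FOC against E[q₂] yields q₁ = (40 − 2·10 + E[c₂])/3 = (40 − 20 + 2.66667)/3 = 7.55556.

7.56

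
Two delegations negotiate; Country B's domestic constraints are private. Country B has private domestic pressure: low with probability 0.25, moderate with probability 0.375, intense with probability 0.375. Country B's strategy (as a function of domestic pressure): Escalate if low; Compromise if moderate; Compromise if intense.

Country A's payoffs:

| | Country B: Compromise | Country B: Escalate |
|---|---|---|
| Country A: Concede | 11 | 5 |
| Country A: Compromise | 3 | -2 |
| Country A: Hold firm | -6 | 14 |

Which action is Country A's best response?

Concede

E[Concede] = 0.25·(5) + 0.375·(11) + 0.375·(11) = 9.5
E[Compromise] = 0.25·(-2) + 0.375·(3) + 0.375·(3) = 1.75
E[Hold firm] = 0.25·(14) + 0.375·(-6) + 0.375·(-6) = -1
Best response: Concede (9.5 is the largest).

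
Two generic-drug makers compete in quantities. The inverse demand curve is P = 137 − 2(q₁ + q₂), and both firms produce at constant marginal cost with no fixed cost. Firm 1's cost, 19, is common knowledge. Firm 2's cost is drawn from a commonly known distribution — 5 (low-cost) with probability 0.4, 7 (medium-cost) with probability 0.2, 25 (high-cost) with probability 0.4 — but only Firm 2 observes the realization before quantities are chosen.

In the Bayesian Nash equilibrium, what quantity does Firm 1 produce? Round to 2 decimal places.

18.73

Type-c best response for Firm 2: q₂(c) = (137 − c)/4 − q₁/2.
Firm 1 maximizes expected profit; its first-order condition is 137 − 4q₁ − 2E[q₂] − 19 = 0.
Substituting E[q₂] and solving: E[c₂] = 13.4, so q₁ = (137 − 2·19 + 13.4)/6 = 18.7333.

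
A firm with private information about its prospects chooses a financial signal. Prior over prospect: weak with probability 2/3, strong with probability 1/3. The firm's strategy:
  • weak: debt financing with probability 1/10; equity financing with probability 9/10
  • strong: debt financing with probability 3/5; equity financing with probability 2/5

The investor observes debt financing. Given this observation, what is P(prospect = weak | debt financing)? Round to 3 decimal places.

Apply Bayes' rule using the sender's strategy as the likelihood.
P(debt financing) = (2/3)·(1/10) + (1/3)·(3/5) = 4/15
P(weak | debt financing) = ((2/3)·(1/10)) / (4/15) = (1/15) / (4/15) = 1/4

0.250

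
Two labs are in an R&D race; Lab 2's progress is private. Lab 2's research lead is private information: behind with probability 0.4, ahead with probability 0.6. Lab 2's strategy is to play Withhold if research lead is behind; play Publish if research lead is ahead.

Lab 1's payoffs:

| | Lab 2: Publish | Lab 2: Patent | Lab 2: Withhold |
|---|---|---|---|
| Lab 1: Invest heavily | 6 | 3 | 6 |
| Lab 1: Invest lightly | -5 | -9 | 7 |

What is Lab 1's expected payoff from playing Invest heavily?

6

Take the expectation over Lab 2's research lead, weighting each type's action by its prior probability.
E[Invest heavily] = 0.4·6 + 0.6·6 = 2.4 + 3.6 = 6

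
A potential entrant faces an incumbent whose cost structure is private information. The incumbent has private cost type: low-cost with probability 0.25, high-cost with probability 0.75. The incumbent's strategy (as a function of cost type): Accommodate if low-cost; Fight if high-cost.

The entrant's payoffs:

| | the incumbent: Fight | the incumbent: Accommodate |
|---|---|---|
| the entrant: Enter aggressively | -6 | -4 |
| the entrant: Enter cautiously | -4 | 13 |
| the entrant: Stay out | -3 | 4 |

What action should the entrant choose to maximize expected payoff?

Enter cautiously

Compute the entrant's expected payoff for each action, taking the expectation over the incumbent's type.
E[Enter aggressively] = 0.25·(-4) + 0.75·(-6) = -5.5
E[Enter cautiously] = 0.25·(13) + 0.75·(-4) = 0.25
E[Stay out] = 0.25·(4) + 0.75·(-3) = -1.25
Best response: Enter cautiously (0.25 is the largest).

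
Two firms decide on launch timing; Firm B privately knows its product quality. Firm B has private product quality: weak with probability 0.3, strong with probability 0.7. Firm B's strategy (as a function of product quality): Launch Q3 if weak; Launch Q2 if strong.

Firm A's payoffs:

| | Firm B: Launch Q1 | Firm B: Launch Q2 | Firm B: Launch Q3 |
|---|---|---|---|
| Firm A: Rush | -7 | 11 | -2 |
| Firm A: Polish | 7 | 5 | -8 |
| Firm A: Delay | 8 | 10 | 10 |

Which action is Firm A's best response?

E[Rush] = 0.3·(-2) + 0.7·(11) = 7.1
E[Polish] = 0.3·(-8) + 0.7·(5) = 1.1
E[Delay] = 0.3·(10) + 0.7·(10) = 10
Best response: Delay (10 is the largest).

Delay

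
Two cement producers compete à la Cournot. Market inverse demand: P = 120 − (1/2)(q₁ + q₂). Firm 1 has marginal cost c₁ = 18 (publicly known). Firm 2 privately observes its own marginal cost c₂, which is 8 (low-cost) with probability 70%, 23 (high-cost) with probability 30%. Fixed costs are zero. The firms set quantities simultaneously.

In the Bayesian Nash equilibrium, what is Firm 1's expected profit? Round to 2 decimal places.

Firm 2 with cost c maximizes (120 − (1/2)(q₁+q₂) − c)·q₂, giving q₂(c) = (120 − c − (1/2)q₁).
E[c₂] = 0.7·8 + 0.3·23 = 12.5
Firm 1's FOC against E[q₂] yields q₁ = (120 − 2·18 + E[c₂])/(3/2) = (120 − 36 + 12.5)/(3/2) = 64.3333.
E[P] = 120 − (1/2)·(q₁ + E[q₂]) = 50.1667; Firm 1's expected profit = (E[P] − 18)·q₁ = (50.1667 − 18)·64.3333 = 2069.39.

2069.39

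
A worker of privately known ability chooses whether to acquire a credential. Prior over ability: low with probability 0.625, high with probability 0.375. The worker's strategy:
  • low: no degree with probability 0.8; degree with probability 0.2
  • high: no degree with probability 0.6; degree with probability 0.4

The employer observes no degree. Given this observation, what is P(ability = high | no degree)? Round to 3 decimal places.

0.310

P(no degree) = 0.625·0.8 + 0.375·0.6 = 0.725
P(high | no degree) = (0.375·0.6) / 0.725 = 0.225 / 0.725 = 0.310345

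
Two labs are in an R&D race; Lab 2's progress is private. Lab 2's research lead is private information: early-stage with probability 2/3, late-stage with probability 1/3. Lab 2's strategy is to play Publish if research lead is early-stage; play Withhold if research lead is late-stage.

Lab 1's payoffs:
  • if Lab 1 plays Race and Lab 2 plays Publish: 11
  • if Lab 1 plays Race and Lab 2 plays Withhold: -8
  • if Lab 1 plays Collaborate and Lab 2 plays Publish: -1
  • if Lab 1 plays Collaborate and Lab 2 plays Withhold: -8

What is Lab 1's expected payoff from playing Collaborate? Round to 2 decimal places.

Take the expectation over Lab 2's research lead, weighting each type's action by its prior probability.
E[Collaborate] = 2/3·(-1) + 1/3·(-8) = (-2/3) + (-8/3) = -10/3

-3.33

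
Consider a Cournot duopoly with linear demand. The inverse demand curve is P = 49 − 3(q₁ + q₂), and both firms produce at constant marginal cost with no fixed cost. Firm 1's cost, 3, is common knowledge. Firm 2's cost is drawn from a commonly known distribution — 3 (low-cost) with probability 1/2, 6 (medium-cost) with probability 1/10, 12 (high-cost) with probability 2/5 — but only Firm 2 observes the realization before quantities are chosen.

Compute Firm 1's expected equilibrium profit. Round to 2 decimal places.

92.22

Each type of Firm 2 best-responds to q₁; Firm 1 best-responds to the expected q₂ over Firm 2's types.
Firm 2 with cost c maximizes (49 − 3(q₁+q₂) − c)·q₂, giving q₂(c) = (49 − c − 3q₁)/6.
E[c₂] = 1/2·3 + 1/10·6 + 2/5·12 = 6.9
Firm 1's FOC against E[q₂] yields q₁ = (49 − 2·3 + E[c₂])/9 = (49 − 6 + 6.9)/9 = 5.54444.
E[P] = 49 − 3·(q₁ + E[q₂]) = 19.6333; Firm 1's expected profit = (E[P] − 3)·q₁ = (19.6333 − 3)·5.54444 = 92.2226.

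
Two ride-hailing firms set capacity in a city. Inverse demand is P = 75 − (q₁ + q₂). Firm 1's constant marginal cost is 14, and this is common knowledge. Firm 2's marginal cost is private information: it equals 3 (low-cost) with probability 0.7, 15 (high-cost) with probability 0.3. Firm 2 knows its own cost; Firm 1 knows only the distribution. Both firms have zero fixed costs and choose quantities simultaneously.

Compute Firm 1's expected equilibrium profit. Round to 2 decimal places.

319.22

Firm 2 with cost c maximizes (75 − (q₁+q₂) − c)·q₂, giving q₂(c) = (75 − c − q₁)/2.
E[c₂] = 0.7·3 + 0.3·15 = 6.6
Firm 1's FOC against E[q₂] yields q₁ = (75 − 2·14 + E[c₂])/3 = (75 − 28 + 6.6)/3 = 17.8667.
E[P] = 75 − (q₁ + E[q₂]) = 31.8667; Firm 1's expected profit = (E[P] − 14)·q₁ = (31.8667 − 14)·17.8667 = 319.218.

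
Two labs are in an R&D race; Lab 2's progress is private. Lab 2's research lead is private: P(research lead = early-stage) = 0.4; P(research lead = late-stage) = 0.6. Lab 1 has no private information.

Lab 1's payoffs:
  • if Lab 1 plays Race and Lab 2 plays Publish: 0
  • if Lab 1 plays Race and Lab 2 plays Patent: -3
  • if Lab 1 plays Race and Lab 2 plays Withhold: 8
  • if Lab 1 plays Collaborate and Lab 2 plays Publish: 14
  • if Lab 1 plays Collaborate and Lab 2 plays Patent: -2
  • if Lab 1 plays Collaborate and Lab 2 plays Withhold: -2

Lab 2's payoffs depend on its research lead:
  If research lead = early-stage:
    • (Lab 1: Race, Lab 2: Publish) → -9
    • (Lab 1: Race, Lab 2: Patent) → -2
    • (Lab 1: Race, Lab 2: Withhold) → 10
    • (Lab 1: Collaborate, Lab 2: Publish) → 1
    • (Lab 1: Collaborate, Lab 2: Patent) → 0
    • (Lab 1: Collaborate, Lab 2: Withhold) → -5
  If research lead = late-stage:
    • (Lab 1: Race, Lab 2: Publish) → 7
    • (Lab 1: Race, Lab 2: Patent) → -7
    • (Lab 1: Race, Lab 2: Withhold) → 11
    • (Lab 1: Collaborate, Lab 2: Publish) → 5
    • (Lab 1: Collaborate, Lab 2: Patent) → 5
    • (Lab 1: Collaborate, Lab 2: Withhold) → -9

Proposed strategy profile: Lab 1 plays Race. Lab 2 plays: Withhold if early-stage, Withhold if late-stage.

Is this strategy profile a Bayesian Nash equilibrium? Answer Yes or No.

Yes

A profile is a BNE iff every type of every player is best-responding given beliefs about the other side.
Lab 1 plays Race: E[Race] = 0.4·(8) + 0.6·(8) = 8; E[Collaborate] = -2. Best-responding. ✓
Lab 2 (research lead early-stage), facing Race: Publish gives -9, Patent gives -2, Withhold gives 10. Proposed Withhold is best. ✓
Lab 2 (research lead late-stage), facing Race: Publish gives 7, Patent gives -7, Withhold gives 11. Proposed Withhold is best. ✓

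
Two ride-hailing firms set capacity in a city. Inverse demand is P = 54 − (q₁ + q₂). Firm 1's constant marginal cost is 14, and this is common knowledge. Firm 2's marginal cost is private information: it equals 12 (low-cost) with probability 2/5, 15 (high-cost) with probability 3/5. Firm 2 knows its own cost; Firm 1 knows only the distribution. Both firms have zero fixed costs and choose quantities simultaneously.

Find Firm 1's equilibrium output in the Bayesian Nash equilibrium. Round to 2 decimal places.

Type-c best response for Firm 2: q₂(c) = (54 − c)/2 − q₁/2.
Firm 1 maximizes expected profit; its first-order condition is 54 − 2q₁ − E[q₂] − 14 = 0.
Substituting E[q₂] and solving: E[c₂] = 13.8, so q₁ = (54 − 2·14 + 13.8)/3 = 13.2667.

13.27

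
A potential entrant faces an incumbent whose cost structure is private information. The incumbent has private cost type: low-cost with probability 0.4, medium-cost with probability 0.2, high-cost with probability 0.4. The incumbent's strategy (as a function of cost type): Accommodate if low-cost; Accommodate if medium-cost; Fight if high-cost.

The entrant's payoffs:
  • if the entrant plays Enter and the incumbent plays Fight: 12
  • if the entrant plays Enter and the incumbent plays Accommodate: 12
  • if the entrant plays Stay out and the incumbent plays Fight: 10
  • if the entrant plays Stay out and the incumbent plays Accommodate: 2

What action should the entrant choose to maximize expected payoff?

E[Enter] = 0.4·(12) + 0.2·(12) + 0.4·(12) = 12
E[Stay out] = 0.4·(2) + 0.2·(2) + 0.4·(10) = 5.2
Best response: Enter (12 is the largest).

Enter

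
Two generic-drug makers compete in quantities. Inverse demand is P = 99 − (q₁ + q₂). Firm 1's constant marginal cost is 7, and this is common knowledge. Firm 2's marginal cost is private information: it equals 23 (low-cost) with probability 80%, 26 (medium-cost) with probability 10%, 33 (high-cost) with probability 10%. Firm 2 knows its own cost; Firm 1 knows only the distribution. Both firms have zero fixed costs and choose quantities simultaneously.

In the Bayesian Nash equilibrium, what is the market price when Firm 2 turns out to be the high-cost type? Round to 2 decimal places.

Firm 2 with cost c maximizes (99 − (q₁+q₂) − c)·q₂, giving q₂(c) = (99 − c − q₁)/2.
E[c₂] = 0.8·23 + 0.1·26 + 0.1·33 = 24.3
Firm 1's FOC against E[q₂] yields q₁ = (99 − 2·7 + E[c₂])/3 = (99 − 14 + 24.3)/3 = 36.4333.
q₂(high-cost) = 14.7833, so P = 99 − (36.4333 + 14.7833) = 47.7833.

47.78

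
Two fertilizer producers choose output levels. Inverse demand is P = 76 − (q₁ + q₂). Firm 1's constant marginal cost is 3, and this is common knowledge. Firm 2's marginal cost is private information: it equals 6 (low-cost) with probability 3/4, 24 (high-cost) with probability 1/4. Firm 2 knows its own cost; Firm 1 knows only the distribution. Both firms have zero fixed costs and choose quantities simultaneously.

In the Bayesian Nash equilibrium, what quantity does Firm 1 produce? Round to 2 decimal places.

Each type of Firm 2 best-responds to q₁; Firm 1 best-responds to the expected q₂ over Firm 2's types.
Firm 2 with cost c maximizes (76 − (q₁+q₂) − c)·q₂, giving q₂(c) = (76 − c − q₁)/2.
E[c₂] = 3/4·6 + 1/4·24 = 10.5
Firm 1's FOC against E[q₂] yields q₁ = (76 − 2·3 + E[c₂])/3 = (76 − 6 + 10.5)/3 = 26.8333.

26.83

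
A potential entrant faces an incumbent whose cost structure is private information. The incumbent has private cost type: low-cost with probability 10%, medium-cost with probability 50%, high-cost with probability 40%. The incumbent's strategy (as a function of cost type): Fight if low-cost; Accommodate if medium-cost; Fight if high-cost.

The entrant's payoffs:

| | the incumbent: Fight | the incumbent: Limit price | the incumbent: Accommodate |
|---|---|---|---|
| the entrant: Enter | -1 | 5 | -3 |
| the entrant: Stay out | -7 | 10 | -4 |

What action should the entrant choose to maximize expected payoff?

Compute the entrant's expected payoff for each action, taking the expectation over the incumbent's type.
E[Enter] = 0.1·(-1) + 0.5·(-3) + 0.4·(-1) = -2
E[Stay out] = 0.1·(-7) + 0.5·(-4) + 0.4·(-7) = -5.5
Best response: Enter (-2 is the largest).

Enter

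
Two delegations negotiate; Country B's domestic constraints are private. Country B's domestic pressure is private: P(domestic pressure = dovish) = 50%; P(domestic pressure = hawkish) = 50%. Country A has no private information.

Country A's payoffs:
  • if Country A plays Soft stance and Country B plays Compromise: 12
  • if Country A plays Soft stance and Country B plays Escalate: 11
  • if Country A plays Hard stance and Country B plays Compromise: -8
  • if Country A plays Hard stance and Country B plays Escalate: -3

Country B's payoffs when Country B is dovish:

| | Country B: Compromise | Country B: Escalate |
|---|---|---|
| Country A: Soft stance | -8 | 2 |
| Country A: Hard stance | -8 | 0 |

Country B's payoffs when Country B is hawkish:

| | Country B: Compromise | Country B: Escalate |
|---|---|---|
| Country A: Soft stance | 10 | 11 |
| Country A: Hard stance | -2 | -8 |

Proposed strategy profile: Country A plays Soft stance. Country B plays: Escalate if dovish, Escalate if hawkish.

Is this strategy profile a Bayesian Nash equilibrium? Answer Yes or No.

Yes

Country A plays Soft stance: E[Soft stance] = 0.5·(11) + 0.5·(11) = 11; E[Hard stance] = -3. Best-responding. ✓
Country B (domestic pressure dovish), facing Soft stance: Compromise gives -8, Escalate gives 2. Proposed Escalate is best. ✓
Country B (domestic pressure hawkish), facing Soft stance: Compromise gives 10, Escalate gives 11. Proposed Escalate is best. ✓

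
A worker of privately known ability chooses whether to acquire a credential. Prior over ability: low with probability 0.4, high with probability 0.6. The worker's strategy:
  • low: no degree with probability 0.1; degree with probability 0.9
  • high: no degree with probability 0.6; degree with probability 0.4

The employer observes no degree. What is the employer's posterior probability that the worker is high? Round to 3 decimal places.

0.900

P(no degree) = 0.4·0.1 + 0.6·0.6 = 0.4
P(high | no degree) = (0.6·0.6) / 0.4 = 0.36 / 0.4 = 0.9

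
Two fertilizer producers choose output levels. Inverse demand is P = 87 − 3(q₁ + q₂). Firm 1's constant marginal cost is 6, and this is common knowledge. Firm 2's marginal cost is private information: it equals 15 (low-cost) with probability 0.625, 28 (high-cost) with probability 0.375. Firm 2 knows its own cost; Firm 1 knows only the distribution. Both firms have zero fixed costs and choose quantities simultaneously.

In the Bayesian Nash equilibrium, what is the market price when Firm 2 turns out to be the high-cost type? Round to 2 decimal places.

Type-c best response for Firm 2: q₂(c) = (87 − c)/6 − q₁/2.
Firm 1 maximizes expected profit; its first-order condition is 87 − 6q₁ − 3E[q₂] − 6 = 0.
Substituting E[q₂] and solving: E[c₂] = 19.875, so q₁ = (87 − 2·6 + 19.875)/9 = 10.5417.
q₂(high-cost) = 4.5625, so P = 87 − 3·(10.5417 + 4.5625) = 41.6875.

41.69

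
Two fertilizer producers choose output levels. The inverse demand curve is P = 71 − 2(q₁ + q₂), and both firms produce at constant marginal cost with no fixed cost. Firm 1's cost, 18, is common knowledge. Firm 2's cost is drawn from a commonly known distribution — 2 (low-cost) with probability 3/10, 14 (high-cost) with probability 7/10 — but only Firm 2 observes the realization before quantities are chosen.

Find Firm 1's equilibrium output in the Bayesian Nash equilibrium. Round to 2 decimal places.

7.57

Type-c best response for Firm 2: q₂(c) = (71 − c)/4 − q₁/2.
Firm 1 maximizes expected profit; its first-order condition is 71 − 4q₁ − 2E[q₂] − 18 = 0.
Substituting E[q₂] and solving: E[c₂] = 10.4, so q₁ = (71 − 2·18 + 10.4)/6 = 7.56667.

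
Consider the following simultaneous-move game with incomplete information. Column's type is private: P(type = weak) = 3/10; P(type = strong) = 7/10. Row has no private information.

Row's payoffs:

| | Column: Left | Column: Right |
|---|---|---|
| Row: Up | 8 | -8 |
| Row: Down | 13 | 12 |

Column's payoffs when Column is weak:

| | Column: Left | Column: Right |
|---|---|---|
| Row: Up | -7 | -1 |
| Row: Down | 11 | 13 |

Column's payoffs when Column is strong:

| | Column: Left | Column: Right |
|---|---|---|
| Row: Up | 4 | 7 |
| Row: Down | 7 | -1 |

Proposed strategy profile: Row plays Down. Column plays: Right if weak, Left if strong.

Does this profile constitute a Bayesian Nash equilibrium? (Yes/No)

A profile is a BNE iff every type of every player is best-responding given beliefs about the other side.
Row plays Down: E[Down] = 3/10·(12) + 7/10·(13) = 127/10; E[Up] = 16/5. Best-responding. ✓
Column (type weak), facing Down: Left gives 11, Right gives 13. Proposed Right is best. ✓
Column (type strong), facing Down: Left gives 7, Right gives -1. Proposed Left is best. ✓

Yes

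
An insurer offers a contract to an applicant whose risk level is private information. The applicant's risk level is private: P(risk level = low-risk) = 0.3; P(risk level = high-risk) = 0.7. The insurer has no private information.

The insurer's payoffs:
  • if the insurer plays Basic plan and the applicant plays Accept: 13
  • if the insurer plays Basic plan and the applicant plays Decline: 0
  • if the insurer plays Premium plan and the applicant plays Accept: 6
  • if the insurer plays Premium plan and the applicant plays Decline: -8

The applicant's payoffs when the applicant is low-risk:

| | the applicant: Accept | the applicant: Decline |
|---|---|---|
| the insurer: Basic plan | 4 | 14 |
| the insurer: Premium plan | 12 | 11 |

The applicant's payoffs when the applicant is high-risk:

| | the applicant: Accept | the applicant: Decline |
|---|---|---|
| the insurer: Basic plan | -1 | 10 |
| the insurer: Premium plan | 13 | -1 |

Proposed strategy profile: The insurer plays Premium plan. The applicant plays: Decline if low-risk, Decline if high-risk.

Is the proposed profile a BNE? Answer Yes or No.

No

A profile is a BNE iff every type of every player is best-responding given beliefs about the other side.
The insurer plays Premium plan: E[Premium plan] = 0.3·(-8) + 0.7·(-8) = -8; E[Basic plan] = 0. Not best-responding. ✗
The applicant (risk level low-risk), facing Premium plan: Accept gives 12, Decline gives 11. Proposed Decline is not best — profitable deviation exists. ✗
The applicant (risk level high-risk), facing Premium plan: Accept gives 13, Decline gives -1. Proposed Decline is not best — profitable deviation exists. ✗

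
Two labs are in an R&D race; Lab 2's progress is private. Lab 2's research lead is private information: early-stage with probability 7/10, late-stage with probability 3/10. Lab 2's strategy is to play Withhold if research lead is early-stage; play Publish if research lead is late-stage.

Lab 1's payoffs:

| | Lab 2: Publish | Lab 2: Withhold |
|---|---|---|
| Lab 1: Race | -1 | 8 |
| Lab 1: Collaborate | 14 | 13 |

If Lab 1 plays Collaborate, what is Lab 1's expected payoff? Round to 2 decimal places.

13.30

Take the expectation over Lab 2's research lead, weighting each type's action by its prior probability.
E[Collaborate] = 7/10·13 + 3/10·14 = 91/10 + 21/5 = 133/10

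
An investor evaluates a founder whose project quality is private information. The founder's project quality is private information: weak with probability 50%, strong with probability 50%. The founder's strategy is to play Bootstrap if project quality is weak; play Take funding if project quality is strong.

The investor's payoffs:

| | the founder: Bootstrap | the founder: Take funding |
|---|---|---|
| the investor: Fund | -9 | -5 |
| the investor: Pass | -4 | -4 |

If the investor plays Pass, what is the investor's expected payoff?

-4

E[Pass] = 0.5·(-4) + 0.5·(-4) = (-2) + (-2) = -4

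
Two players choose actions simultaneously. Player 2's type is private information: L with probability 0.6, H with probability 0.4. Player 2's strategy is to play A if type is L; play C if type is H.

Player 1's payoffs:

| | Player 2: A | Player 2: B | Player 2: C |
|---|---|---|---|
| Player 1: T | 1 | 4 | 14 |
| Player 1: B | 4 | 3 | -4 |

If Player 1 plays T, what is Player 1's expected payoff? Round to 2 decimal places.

6.20

E[T] = 0.6·1 + 0.4·14 = 0.6 + 5.6 = 6.2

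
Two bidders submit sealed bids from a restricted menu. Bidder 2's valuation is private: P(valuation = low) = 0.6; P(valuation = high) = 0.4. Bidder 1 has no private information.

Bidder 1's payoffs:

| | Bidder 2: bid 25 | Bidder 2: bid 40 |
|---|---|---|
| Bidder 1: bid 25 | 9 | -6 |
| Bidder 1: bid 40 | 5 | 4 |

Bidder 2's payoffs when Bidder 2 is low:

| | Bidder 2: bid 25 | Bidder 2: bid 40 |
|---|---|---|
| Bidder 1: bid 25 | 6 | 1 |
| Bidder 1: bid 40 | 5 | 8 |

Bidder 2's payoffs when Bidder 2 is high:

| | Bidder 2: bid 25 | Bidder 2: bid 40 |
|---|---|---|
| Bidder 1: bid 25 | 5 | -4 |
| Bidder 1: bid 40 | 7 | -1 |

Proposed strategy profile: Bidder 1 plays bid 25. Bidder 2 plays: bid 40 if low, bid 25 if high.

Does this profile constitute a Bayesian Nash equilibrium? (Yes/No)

A profile is a BNE iff every type of every player is best-responding given beliefs about the other side.
Bidder 1 plays bid 25: E[bid 25] = 0.6·(-6) + 0.4·(9) = 0; E[bid 40] = 4.4. Not best-responding. ✗
Bidder 2 (valuation low), facing bid 25: bid 25 gives 6, bid 40 gives 1. Proposed bid 40 is not best — profitable deviation exists. ✗
Bidder 2 (valuation high), facing bid 25: bid 25 gives 5, bid 40 gives -4. Proposed bid 25 is best. ✓

No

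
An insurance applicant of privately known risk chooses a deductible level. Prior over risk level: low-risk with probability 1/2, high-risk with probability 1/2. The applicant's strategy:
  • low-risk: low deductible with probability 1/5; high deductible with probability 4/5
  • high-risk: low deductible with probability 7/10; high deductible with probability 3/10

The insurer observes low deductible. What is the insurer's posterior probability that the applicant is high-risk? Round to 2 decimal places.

0.78

Apply Bayes' rule using the sender's strategy as the likelihood.
P(low deductible) = (1/2)·(1/5) + (1/2)·(7/10) = 9/20
P(high-risk | low deductible) = ((1/2)·(7/10)) / (9/20) = (7/20) / (9/20) = 7/9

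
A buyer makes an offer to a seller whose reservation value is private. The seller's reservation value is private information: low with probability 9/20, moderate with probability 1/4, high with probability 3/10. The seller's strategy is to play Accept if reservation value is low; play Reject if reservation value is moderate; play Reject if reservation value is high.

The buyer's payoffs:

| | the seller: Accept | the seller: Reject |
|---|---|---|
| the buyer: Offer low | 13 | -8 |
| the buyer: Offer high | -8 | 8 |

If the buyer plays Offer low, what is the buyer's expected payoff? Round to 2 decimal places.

1.45

E[Offer low] = 9/20·13 + 1/4·(-8) + 3/10·(-8) = 117/20 + (-2) + (-12/5) = 29/20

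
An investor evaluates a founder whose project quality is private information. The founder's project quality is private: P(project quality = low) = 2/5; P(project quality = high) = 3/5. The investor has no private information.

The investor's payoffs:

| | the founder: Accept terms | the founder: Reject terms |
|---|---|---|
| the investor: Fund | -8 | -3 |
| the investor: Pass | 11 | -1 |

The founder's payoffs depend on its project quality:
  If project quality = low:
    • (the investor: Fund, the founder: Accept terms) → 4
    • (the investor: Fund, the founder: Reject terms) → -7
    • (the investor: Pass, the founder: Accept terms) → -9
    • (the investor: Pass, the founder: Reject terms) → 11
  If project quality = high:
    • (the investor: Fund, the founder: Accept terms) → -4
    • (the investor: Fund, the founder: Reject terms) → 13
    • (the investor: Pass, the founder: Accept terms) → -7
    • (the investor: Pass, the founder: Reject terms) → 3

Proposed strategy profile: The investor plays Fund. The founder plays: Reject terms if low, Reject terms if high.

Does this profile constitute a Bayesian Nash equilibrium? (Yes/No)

No

The investor plays Fund: E[Fund] = 2/5·(-3) + 3/5·(-3) = -3; E[Pass] = -1. Not best-responding. ✗
The founder (project quality low), facing Fund: Accept terms gives 4, Reject terms gives -7. Proposed Reject terms is not best — profitable deviation exists. ✗
The founder (project quality high), facing Fund: Accept terms gives -4, Reject terms gives 13. Proposed Reject terms is best. ✓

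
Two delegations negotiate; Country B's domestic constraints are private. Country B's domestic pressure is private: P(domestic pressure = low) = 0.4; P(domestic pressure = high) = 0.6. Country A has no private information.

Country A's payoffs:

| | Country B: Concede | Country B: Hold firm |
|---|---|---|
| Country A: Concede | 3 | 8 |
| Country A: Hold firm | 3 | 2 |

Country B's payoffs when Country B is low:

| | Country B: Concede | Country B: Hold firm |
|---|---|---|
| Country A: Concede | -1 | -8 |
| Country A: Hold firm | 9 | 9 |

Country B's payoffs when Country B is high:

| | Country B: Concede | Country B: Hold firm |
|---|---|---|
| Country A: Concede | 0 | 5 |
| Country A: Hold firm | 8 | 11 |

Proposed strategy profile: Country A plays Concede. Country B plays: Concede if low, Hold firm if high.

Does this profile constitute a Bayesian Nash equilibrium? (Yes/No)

Country A plays Concede: E[Concede] = 0.4·(3) + 0.6·(8) = 6; E[Hold firm] = 2.4. Best-responding. ✓
Country B (domestic pressure low), facing Concede: Concede gives -1, Hold firm gives -8. Proposed Concede is best. ✓
Country B (domestic pressure high), facing Concede: Concede gives 0, Hold firm gives 5. Proposed Hold firm is best. ✓

Yes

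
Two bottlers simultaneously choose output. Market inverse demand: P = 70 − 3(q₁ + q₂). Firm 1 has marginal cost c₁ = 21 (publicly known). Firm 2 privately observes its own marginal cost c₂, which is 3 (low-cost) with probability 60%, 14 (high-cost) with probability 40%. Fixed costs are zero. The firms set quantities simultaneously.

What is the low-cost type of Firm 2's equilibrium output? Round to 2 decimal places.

Type-c best response for Firm 2: q₂(c) = (70 − c)/6 − q₁/2.
Firm 1 maximizes expected profit; its first-order condition is 70 − 6q₁ − 3E[q₂] − 21 = 0.
Substituting E[q₂] and solving: E[c₂] = 7.4, so q₁ = (70 − 2·21 + 7.4)/9 = 3.93333.
q₂(low-cost) = (70 − 3 − 3·3.93333)/6 = 9.2.

9.20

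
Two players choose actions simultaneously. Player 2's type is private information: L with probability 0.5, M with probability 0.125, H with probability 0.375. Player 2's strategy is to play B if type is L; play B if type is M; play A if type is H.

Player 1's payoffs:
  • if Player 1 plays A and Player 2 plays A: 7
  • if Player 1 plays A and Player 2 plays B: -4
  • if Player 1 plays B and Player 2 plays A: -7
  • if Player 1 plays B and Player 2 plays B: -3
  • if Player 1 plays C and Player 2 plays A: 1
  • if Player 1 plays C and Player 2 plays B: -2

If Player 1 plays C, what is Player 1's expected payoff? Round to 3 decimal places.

E[C] = 0.5·(-2) + 0.125·(-2) + 0.375·1 = (-1) + (-0.25) + 0.375 = -0.875

-0.875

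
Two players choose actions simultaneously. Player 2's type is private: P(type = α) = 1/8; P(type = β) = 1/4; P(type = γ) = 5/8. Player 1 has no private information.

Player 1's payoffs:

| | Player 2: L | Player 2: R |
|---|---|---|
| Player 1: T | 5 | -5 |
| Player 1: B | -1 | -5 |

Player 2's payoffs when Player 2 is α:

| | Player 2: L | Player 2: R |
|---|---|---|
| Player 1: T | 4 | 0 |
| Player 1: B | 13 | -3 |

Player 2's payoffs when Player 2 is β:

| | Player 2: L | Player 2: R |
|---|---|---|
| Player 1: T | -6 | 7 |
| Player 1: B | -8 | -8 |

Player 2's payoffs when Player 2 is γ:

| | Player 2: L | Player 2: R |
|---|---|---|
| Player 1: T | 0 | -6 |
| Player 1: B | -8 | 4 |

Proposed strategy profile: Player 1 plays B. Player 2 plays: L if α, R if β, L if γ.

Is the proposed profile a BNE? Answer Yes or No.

No

Player 1 plays B: E[B] = 1/8·(-1) + 1/4·(-5) + 5/8·(-1) = -2; E[T] = 5/2. Not best-responding. ✗
Player 2 (type α), facing B: L gives 13, R gives -3. Proposed L is best. ✓
Player 2 (type β), facing B: L gives -8, R gives -8. Proposed R is best. ✓
Player 2 (type γ), facing B: L gives -8, R gives 4. Proposed L is not best — profitable deviation exists. ✗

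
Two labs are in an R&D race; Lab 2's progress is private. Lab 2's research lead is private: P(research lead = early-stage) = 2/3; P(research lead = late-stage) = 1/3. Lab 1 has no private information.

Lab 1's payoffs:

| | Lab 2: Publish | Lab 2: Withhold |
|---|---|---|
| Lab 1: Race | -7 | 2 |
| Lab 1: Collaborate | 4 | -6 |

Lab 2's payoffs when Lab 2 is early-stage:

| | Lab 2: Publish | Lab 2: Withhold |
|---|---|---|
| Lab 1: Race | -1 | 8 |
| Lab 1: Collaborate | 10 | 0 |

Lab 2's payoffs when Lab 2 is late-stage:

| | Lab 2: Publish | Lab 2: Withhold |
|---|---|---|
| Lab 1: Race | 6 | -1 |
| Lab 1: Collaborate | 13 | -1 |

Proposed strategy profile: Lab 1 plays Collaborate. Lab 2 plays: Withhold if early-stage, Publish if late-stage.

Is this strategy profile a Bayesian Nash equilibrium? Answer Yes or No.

No

Lab 1 plays Collaborate: E[Collaborate] = 2/3·(-6) + 1/3·(4) = -8/3; E[Race] = -1. Not best-responding. ✗
Lab 2 (research lead early-stage), facing Collaborate: Publish gives 10, Withhold gives 0. Proposed Withhold is not best — profitable deviation exists. ✗
Lab 2 (research lead late-stage), facing Collaborate: Publish gives 13, Withhold gives -1. Proposed Publish is best. ✓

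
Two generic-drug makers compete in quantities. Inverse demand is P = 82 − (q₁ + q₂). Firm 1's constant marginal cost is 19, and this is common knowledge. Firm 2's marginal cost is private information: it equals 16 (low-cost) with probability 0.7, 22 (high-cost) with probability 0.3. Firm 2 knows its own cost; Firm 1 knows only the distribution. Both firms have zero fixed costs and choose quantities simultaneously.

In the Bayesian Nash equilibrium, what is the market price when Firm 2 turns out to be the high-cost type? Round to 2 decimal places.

41.70

Each type of Firm 2 best-responds to q₁; Firm 1 best-responds to the expected q₂ over Firm 2's types.
Firm 2 with cost c maximizes (82 − (q₁+q₂) − c)·q₂, giving q₂(c) = (82 − c − q₁)/2.
E[c₂] = 0.7·16 + 0.3·22 = 17.8
Firm 1's FOC against E[q₂] yields q₁ = (82 − 2·19 + E[c₂])/3 = (82 − 38 + 17.8)/3 = 20.6.
q₂(high-cost) = 19.7, so P = 82 − (20.6 + 19.7) = 41.7.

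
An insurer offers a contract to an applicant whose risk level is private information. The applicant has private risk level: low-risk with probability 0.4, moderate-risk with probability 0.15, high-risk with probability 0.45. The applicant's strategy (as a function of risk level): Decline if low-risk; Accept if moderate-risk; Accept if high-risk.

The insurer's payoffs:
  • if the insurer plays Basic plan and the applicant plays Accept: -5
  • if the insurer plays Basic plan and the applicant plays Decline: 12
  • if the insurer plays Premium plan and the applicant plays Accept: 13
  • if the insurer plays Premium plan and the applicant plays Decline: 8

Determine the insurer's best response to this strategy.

Premium plan

Compute the insurer's expected payoff for each action, taking the expectation over the applicant's type.
E[Basic plan] = 0.4·(12) + 0.15·(-5) + 0.45·(-5) = 1.8
E[Premium plan] = 0.4·(8) + 0.15·(13) + 0.45·(13) = 11
Best response: Premium plan (11 is the largest).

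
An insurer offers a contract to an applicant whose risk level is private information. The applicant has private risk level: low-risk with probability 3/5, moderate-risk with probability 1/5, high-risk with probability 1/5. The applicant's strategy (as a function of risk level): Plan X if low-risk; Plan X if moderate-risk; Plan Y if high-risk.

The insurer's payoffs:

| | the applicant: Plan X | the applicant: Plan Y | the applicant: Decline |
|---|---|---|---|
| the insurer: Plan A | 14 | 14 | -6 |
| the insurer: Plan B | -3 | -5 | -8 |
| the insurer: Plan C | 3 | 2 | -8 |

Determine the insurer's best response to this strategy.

E[Plan A] = 3/5·(14) + 1/5·(14) + 1/5·(14) = 14
E[Plan B] = 3/5·(-3) + 1/5·(-3) + 1/5·(-5) = -17/5
E[Plan C] = 3/5·(3) + 1/5·(3) + 1/5·(2) = 14/5
Best response: Plan A (14 is the largest).

Plan A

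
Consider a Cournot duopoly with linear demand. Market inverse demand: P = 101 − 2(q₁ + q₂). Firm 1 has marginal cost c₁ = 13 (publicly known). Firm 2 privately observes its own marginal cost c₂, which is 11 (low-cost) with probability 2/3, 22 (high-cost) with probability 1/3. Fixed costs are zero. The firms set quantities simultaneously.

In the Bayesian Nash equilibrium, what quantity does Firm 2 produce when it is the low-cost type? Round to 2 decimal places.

15.03

Type-c best response for Firm 2: q₂(c) = (101 − c)/4 − q₁/2.
Firm 1 maximizes expected profit; its first-order condition is 101 − 4q₁ − 2E[q₂] − 13 = 0.
Substituting E[q₂] and solving: E[c₂] = 14.6667, so q₁ = (101 − 2·13 + 14.6667)/6 = 14.9444.
q₂(low-cost) = (101 − 11 − 2·14.9444)/4 = 15.0278.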